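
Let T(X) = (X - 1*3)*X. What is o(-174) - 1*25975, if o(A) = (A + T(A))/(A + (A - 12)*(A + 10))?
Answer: -131298521/5055 ≈ -25974.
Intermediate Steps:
T(X) = X*(-3 + X) (T(X) = (X - 3)*X = (-3 + X)*X = X*(-3 + X))
o(A) = (A + A*(-3 + A))/(A + (-12 + A)*(10 + A)) (o(A) = (A + A*(-3 + A))/(A + (A - 12)*(A + 10)) = (A + A*(-3 + A))/(A + (-12 + A)*(10 + A)))
o(-174) - 1*25975 = -174*(2 - 1*(-174))/(120 - 174 - 1*(-174)²) - 1*25975 = -174*(2 + 174)/(120 - 174 - 1*30276) - 25975 = -174*176/(120 - 174 - 30276) - 25975 = -174*176/(-30330) - 25975 = -174*(-1/30330)*176 - 25975 = 5104/5055 - 25975 = -131298521/5055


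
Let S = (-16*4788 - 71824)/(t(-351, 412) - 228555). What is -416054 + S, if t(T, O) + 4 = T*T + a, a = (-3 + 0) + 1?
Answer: -2739706313/6585 ≈ -4.1605e+5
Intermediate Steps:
a = -2 (a = -3 + 1 = -2)
t(T, O) = -6 + T**2 (t(T, O) = -4 + (T*T - 2) = -4 + (T**2 - 2) = -4 + (-2 + T**2) = -6 + T**2)
S = 9277/6585 (S = (-16*4788 - 71824)/((-6 + (-351)**2) - 228555) = (-76608 - 71824)/((-6 + 123201) - 228555) = -148432/(123195 - 228555) = -148432/(-105360) = -148432*(-1/105360) = 9277/6585 ≈ 1.4088)
-416054 + S = -416054 + 9277/6585 = -2739706313/6585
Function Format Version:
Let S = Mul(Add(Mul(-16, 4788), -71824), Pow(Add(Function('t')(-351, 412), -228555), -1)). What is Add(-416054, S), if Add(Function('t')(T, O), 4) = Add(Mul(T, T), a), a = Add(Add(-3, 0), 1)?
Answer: Rational(-2739706313, 6585) ≈ -4.1605e+5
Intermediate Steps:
a = -2 (a = Add(-3, 1) = -2)
Function('t')(T, O) = Add(-6, Pow(T, 2)) (Function('t')(T, O) = Add(-4, Add(Mul(T, T), -2)) = Add(-4, Add(Pow(T, 2), -2)) = Add(-4, Add(-2, Pow(T, 2))) = Add(-6, Pow(T, 2)))
S = Rational(9277, 6585) (S = Mul(Add(Mul(-16, 4788), -71824), Pow(Add(Add(-6, Pow(-351, 2)), -228555), -1)) = Mul(Add(-76608, -71824), Pow(Add(Add(-6, 123201), -228555), -1)) = Mul(-148432, Pow(Add(123195, -228555), -1)) = Mul(-148432, Pow(-105360, -1)) = Mul(-148432, Rational(-1, 105360)) = Rational(9277, 6585) ≈ 1.4088)
Add(-416054, S) = Add(-416054, Rational(9277, 6585)) = Rational(-2739706313, 6585)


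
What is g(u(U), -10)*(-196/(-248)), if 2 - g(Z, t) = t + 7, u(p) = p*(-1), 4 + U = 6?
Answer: 245/62 ≈ 3.9516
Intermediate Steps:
U = 2 (U = -4 + 6 = 2)
u(p) = -p
g(Z, t) = -5 - t (g(Z, t) = 2 - (t + 7) = 2 - (7 + t) = 2 + (-7 - t) = -5 - t)
g(u(U), -10)*(-196/(-248)) = (-5 - 1*(-10))*(-196/(-248)) = (-5 + 10)*(-196*(-1/248)) = 5*(49/62) = 245/62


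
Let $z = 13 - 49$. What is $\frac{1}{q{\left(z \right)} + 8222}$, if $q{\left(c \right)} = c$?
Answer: $\frac{1}{8186} \approx 0.00012216$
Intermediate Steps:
$z = -36$ ($z = 13 - 49 = -36$)
$\frac{1}{q{\left(z \right)} + 8222} = \frac{1}{-36 + 8222} = \frac{1}{8186}$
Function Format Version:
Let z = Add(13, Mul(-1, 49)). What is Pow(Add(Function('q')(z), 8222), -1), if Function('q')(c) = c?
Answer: Rational(1, 8186) ≈ 0.00012216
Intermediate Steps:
z = -36 (z = Add(13, -49) = -36)
Pow(Add(Function('q')(z), 8222), -1) = Pow(Add(-36, 8222), -1) = Pow(8186, -1) = Rational(1, 8186)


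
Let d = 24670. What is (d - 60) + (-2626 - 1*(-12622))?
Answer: 34606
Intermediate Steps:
(d - 60) + (-2626 - 1*(-12622)) = (24670 - 60) + (-2626 - 1*(-12622)) = 24610 + (-2626 + 12622) = 24610 + 9996 = 34606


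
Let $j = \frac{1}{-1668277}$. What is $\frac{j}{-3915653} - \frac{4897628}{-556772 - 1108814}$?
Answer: $\frac{1230509037585783379}{418471681776616741} \approx 2.9405$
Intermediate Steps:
$j = - \frac{1}{1668277} \approx -5.9942 \cdot 10^{-7}$
$\frac{j}{-3915653} - \frac{4897628}{-556772 - 1108814} = - \frac{1}{1668277 \left(-3915653\right)} - \frac{4897628}{-556772 - 1108814} = \left(- \frac{1}{1668277}\right) \left(- \frac{1}{3915653}\right) - \frac{4897628}{-1665586} = \frac{1}{6532393839881} - - \frac{2448814}{832793} = \frac{1}{6532393839881} + \frac{2448814}{832793} = \frac{1230509037585783379}{418471681776616741}$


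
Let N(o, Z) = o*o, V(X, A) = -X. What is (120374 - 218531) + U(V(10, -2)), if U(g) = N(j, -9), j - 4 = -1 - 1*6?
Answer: -98148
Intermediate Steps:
j = -3 (j = 4 + (-1 - 1*6) = 4 + (-1 - 6) = 4 - 7 = -3)
N(o, Z) = o²
U(g) = 9 (U(g) = (-3)² = 9)
(120374 - 218531) + U(V(10, -2)) = (120374 - 218531) + 9 = -98157 + 9 = -98148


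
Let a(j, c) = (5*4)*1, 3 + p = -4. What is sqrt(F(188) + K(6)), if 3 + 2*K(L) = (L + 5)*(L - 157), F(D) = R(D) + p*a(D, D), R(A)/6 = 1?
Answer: I*sqrt(966) ≈ 31.081*I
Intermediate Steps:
R(A) = 6 (R(A) = 6*1 = 6)
p = -7 (p = -3 - 4 = -7)
a(j, c) = 20 (a(j, c) = 20*1 = 20)
F(D) = -134 (F(D) = 6 - 7*20 = 6 - 140 = -134)
K(L) = -3/2 + (-157 + L)*(5 + L)/2 (K(L) = -3/2 + ((L + 5)*(L - 157))/2 = -3/2 + ((5 + L)*(-157 + L))/2 = -3/2 + ((-157 + L)*(5 + L))/2 = -3/2 + (-157 + L)*(5 + L)/2)
sqrt(F(188) + K(6)) = sqrt(-134 + (-394 + (1/2)*6**2 - 76*6)) = sqrt(-134 + (-394 + (1/2)*36 - 456)) = sqrt(-134 + (-394 + 18 - 456)) = sqrt(-134 - 832) = sqrt(-966) = I*sqrt(966)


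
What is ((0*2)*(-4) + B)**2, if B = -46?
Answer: 2116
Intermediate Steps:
((0*2)*(-4) + B)**2 = ((0*2)*(-4) - 46)**2 = (0*(-4) - 46)**2 = (0 - 46)**2 = (-46)**2 = 2116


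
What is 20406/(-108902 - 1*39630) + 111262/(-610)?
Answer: -4134603761/22651130 ≈ -182.53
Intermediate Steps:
20406/(-108902 - 1*39630) + 111262/(-610) = 20406/(-108902 - 39630) + 111262*(-1/610) = 20406/(-148532) - 55631/305 = 20406*(-1/148532) - 55631/305 = -10203/74266 - 55631/305 = -4134603761/22651130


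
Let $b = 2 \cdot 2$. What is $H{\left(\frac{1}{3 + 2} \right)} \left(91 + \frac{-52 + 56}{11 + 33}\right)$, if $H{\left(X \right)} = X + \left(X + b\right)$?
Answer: $\frac{2004}{5} \approx 400.8$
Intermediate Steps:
$b = 4$
$H{\left(X \right)} = 4 + 2 X$ ($H{\left(X \right)} = X + \left(X + 4\right) = X + \left(4 + X\right) = 4 + 2 X$)
$H{\left(\frac{1}{3 + 2} \right)} \left(91 + \frac{-52 + 56}{11 + 33}\right) = \left(4 + \frac{2}{3 + 2}\right) \left(91 + \frac{-52 + 56}{11 + 33}\right) = \left(4 + \frac{2}{5}\right) \left(91 + \frac{4}{44}\right) = \left(4 + 2 \cdot \frac{1}{5}\right) \left(91 + 4 \cdot \frac{1}{44}\right) = \left(4 + \frac{2}{5}\right) \left(91 + \frac{1}{11}\right) = \frac{22}{5} \cdot \frac{1002}{11} = \frac{2004}{5}$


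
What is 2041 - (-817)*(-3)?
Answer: -410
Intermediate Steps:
2041 - (-817)*(-3) = 2041 - 1*2451 = 2041 - 2451 = -410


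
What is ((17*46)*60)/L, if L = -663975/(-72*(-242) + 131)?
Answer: -10982408/8853 ≈ -1240.5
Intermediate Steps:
L = -132795/3511 (L = -663975/(17424 + 131) = -663975/17555 = -663975*1/17555 = -132795/3511 ≈ -37.823)
((17*46)*60)/L = ((17*46)*60)/(-132795/3511) = (782*60)*(-3511/132795) = 46920*(-3511/132795) = -10982408/8853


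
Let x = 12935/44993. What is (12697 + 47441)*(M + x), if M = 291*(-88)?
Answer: -5329928284434/3461 ≈ -1.5400e+9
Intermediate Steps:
x = 995/3461 (x = 12935*(1/44993) = 995/3461 ≈ 0.28749)
M = -25608
(12697 + 47441)*(M + x) = (12697 + 47441)*(-25608 + 995/3461) = 60138*(-88628293/3461) = -5329928284434/3461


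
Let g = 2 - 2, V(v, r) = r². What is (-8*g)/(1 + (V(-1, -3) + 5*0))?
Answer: 0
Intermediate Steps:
g = 0
(-8*g)/(1 + (V(-1, -3) + 5*0)) = (-8*0)/(1 + ((-3)² + 5*0)) = 0/(1 + (9 + 0)) = 0/(1 + 9) = 0/10 = 0*(⅒) = 0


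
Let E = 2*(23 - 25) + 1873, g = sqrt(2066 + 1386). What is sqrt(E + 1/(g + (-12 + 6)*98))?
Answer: sqrt(2197942 - 7476*sqrt(863))/(2*sqrt(294 - sqrt(863))) ≈ 43.232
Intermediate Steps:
g = 2*sqrt(863) (g = sqrt(3452) = 2*sqrt(863) ≈ 58.754)
E = 1869 (E = 2*(-2) + 1873 = -4 + 1873 = 1869)
sqrt(E + 1/(g + (-12 + 6)*98)) = sqrt(1869 + 1/(2*sqrt(863) + (-12 + 6)*98)) = sqrt(1869 + 1/(2*sqrt(863) - 6*98)) = sqrt(1869 + 1/(2*sqrt(863) - 588)) = sqrt(1869 + 1/(-588 + 2*sqrt(863)))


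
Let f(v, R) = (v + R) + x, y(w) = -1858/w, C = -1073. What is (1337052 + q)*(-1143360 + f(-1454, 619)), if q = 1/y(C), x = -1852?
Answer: -2847060027047383/1858 ≈ -1.5323e+12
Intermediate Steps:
f(v, R) = -1852 + R + v (f(v, R) = (v + R) - 1852 = (R + v) - 1852 = -1852 + R + v)
q = 1073/1858 (q = 1/(-1858/(-1073)) = 1/(-1858*(-1/1073)) = 1/(1858/1073) = 1073/1858 ≈ 0.57750)
(1337052 + q)*(-1143360 + f(-1454, 619)) = (1337052 + 1073/1858)*(-1143360 + (-1852 + 619 - 1454)) = 2484243689*(-1143360 - 2687)/1858 = (2484243689/1858)*(-1146047) = -2847060027047383/1858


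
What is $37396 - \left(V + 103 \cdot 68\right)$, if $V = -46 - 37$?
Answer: $30475$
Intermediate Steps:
$V = -83$ ($V = -46 - 37 = -83$)
$37396 - \left(V + 103 \cdot 68\right) = 37396 - \left(-83 + 103 \cdot 68\right) = 37396 - \left(-83 + 7004\right) = 37396 - 6921 = 30475$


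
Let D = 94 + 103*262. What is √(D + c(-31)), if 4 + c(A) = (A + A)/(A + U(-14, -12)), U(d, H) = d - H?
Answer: √29487810/33 ≈ 164.55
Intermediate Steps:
c(A) = -4 + 2*A/(-2 + A) (c(A) = -4 + (A + A)/(A + (-14 - 1*(-12))) = -4 + (2*A)/(A + (-14 + 12)) = -4 + (2*A)/(A - 2) = -4 + (2*A)/(-2 + A) = -4 + 2*A/(-2 + A))
D = 27080 (D = 94 + 26986 = 27080)
√(D + c(-31)) = √(27080 + 2*(4 - 1*(-31))/(-2 - 31)) = √(27080 + 2*(4 + 31)/(-33)) = √(27080 + 2*(-1/33)*35) = √(27080 - 70/33) = √(893570/33) = √29487810/33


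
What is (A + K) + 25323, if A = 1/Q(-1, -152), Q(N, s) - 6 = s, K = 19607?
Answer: 6559779/146 ≈ 44930.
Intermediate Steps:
Q(N, s) = 6 + s
A = -1/146 (A = 1/(6 - 152) = 1/(-146) = -1/146 ≈ -0.0068493)
(A + K) + 25323 = (-1/146 + 19607) + 25323 = 2862621/146 + 25323 = 6559779/146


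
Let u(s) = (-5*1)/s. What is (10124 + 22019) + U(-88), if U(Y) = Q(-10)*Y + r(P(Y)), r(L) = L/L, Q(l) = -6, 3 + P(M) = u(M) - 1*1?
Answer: 32672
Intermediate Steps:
u(s) = -5/s
P(M) = -4 - 5/M (P(M) = -3 + (-5/M - 1*1) = -3 + (-5/M - 1) = -3 + (-1 - 5/M) = -4 - 5/M)
r(L) = 1
U(Y) = 1 - 6*Y (U(Y) = -6*Y + 1 = 1 - 6*Y)
(10124 + 22019) + U(-88) = (10124 + 22019) + (1 - 6*(-88)) = 32143 + (1 + 528) = 32143 + 529 = 32672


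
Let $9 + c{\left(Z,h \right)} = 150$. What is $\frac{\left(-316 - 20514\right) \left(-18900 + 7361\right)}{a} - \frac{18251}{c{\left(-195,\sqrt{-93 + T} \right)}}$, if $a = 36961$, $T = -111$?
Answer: $\frac{33215813959}{5211501} \approx 6373.6$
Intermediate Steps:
$c{\left(Z,h \right)} = 141$ ($c{\left(Z,h \right)} = -9 + 150 = 141$)
$\frac{\left(-316 - 20514\right) \left(-18900 + 7361\right)}{a} - \frac{18251}{c{\left(-195,\sqrt{-93 + T} \right)}} = \frac{\left(-316 - 20514\right) \left(-18900 + 7361\right)}{36961} - \frac{18251}{141} = \left(-20830\right) \left(-11539\right) \frac{1}{36961} - \frac{18251}{141} = 240357370 \cdot \frac{1}{36961} - \frac{18251}{141} = \frac{240357370}{36961} - \frac{18251}{141} = \frac{33215813959}{5211501}$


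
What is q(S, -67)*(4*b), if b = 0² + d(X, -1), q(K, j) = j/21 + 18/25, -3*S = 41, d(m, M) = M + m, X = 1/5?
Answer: 20752/2625 ≈ 7.9055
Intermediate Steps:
X = ⅕ ≈ 0.20000
S = -41/3 (S = -⅓*41 = -41/3 ≈ -13.667)
q(K, j) = 18/25 + j/21 (q(K, j) = j*(1/21) + 18*(1/25) = j/21 + 18/25 = 18/25 + j/21)
b = -⅘ (b = 0² + (-1 + ⅕) = 0 - ⅘ = -⅘ ≈ -0.80000)
q(S, -67)*(4*b) = (18/25 + (1/21)*(-67))*(4*(-⅘)) = (18/25 - 67/21)*(-16/5) = -1297/525*(-16/5) = 20752/2625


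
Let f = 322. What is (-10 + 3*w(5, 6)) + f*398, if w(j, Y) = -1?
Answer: 128143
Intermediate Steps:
(-10 + 3*w(5, 6)) + f*398 = (-10 + 3*(-1)) + 322*398 = (-10 - 3) + 128156 = -13 + 128156 = 128143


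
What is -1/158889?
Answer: -1/158889 ≈ -6.2937e-6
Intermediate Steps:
-1/158889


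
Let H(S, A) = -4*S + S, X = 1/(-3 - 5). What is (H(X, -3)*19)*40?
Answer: 285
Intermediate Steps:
X = -1/8 (X = 1/(-8) = -1/8 ≈ -0.12500)
H(S, A) = -3*S
(H(X, -3)*19)*40 = (-3*(-1/8)*19)*40 = ((3/8)*19)*40 = (57/8)*40 = 285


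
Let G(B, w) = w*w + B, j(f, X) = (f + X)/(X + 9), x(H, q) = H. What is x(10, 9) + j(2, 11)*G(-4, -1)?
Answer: 161/20 ≈ 8.0500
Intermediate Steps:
j(f, X) = (X + f)/(9 + X)
G(B, w) = B + w**2 (G(B, w) = w**2 + B = B + w**2)
x(10, 9) + j(2, 11)*G(-4, -1) = 10 + ((11 + 2)/(9 + 11))*(-4 + (-1)**2) = 10 + (13/20)*(-4 + 1) = 10 + ((1/20)*13)*(-3) = 10 + (13/20)*(-3) = 10 - 39/20 = 161/20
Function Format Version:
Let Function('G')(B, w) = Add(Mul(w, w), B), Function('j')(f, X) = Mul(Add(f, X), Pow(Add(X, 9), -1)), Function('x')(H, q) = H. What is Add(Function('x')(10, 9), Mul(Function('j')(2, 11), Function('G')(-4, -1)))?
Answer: Rational(161, 20) ≈ 8.0500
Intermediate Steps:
Function('j')(f, X) = Mul(Pow(Add(9, X), -1), Add(X, f)) (Function('j')(f, X) = Mul(Add(X, f), Pow(Add(9, X), -1)) = Mul(Pow(Add(9, X), -1), Add(X, f)))
Function('G')(B, w) = Add(B, Pow(w, 2)) (Function('G')(B, w) = Add(Pow(w, 2), B) = Add(B, Pow(w, 2)))
Add(Function('x')(10, 9), Mul(Function('j')(2, 11), Function('G')(-4, -1))) = Add(10, Mul(Mul(Pow(Add(9, 11), -1), Add(11, 2)), Add(-4, Pow(-1, 2)))) = Add(10, Mul(Mul(Pow(20, -1), 13), Add(-4, 1))) = Add(10, Mul(Mul(Rational(1, 20), 13), -3)) = Add(10, Mul(Rational(13, 20), -3)) = Add(10, Rational(-39, 20)) = Rational(161, 20)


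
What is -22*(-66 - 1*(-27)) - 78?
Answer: 780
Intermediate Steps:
-22*(-66 - 1*(-27)) - 78 = -22*(-66 + 27) - 78 = -22*(-39) - 78 = 858 - 78 = 780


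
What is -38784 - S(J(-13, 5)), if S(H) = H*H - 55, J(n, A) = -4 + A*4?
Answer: -38985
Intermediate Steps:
J(n, A) = -4 + 4*A
S(H) = -55 + H² (S(H) = H² - 55 = -55 + H²)
-38784 - S(J(-13, 5)) = -38784 - (-55 + (-4 + 4*5)²) = -38784 - (-55 + (-4 + 20)²) = -38784 - (-55 + 16²) = -38784 - (-55 + 256) = -38784 - 1*201 = -38784 - 201 = -38985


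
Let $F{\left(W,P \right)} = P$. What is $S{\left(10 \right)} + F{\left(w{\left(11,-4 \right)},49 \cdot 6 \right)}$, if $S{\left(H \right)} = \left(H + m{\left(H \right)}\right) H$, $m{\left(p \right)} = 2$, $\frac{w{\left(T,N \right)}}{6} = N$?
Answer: $414$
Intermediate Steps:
$w{\left(T,N \right)} = 6 N$
$S{\left(H \right)} = H \left(2 + H\right)$ ($S{\left(H \right)} = \left(H + 2\right) H = \left(2 + H\right) H = H \left(2 + H\right)$)
$S{\left(10 \right)} + F{\left(w{\left(11,-4 \right)},49 \cdot 6 \right)} = 10 \left(2 + 10\right) + 49 \cdot 6 = 10 \cdot 12 + 294 = 120 + 294 = 414$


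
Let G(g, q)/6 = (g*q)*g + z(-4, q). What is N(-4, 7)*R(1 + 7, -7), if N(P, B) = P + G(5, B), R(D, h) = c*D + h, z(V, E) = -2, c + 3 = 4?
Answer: 1034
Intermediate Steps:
c = 1 (c = -3 + 4 = 1)
G(g, q) = -12 + 6*q*g² (G(g, q) = 6*((g*q)*g - 2) = 6*(q*g² - 2) = 6*(-2 + q*g²) = -12 + 6*q*g²)
R(D, h) = D + h (R(D, h) = 1*D + h = D + h)
N(P, B) = -12 + P + 150*B (N(P, B) = P + (-12 + 6*B*5²) = P + (-12 + 6*B*25) = P + (-12 + 150*B) = -12 + P + 150*B)
N(-4, 7)*R(1 + 7, -7) = (-12 - 4 + 150*7)*((1 + 7) - 7) = (-12 - 4 + 1050)*(8 - 7) = 1034*1 = 1034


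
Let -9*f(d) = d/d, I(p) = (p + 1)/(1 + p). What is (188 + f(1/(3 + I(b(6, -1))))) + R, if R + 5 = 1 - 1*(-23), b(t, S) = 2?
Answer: 1862/9 ≈ 206.89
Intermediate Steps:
I(p) = 1 (I(p) = (1 + p)/(1 + p) = 1)
f(d) = -⅑ (f(d) = -d/(9*d) = -⅑*1 = -⅑)
R = 19 (R = -5 + (1 - 1*(-23)) = -5 + (1 + 23) = -5 + 24 = 19)
(188 + f(1/(3 + I(b(6, -1))))) + R = (188 - ⅑) + 19 = 1691/9 + 19 = 1862/9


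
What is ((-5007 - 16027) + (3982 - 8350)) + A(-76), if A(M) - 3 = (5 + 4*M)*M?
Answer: -2675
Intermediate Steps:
A(M) = 3 + M*(5 + 4*M) (A(M) = 3 + (5 + 4*M)*M = 3 + M*(5 + 4*M))
((-5007 - 16027) + (3982 - 8350)) + A(-76) = ((-5007 - 16027) + (3982 - 8350)) + (3 + 4*(-76)**2 + 5*(-76)) = (-21034 - 4368) + (3 + 4*5776 - 380) = -25402 + (3 + 23104 - 380) = -25402 + 22727 = -2675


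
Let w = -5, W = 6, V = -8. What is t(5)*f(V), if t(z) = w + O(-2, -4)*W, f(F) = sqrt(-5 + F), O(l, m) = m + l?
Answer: -41*I*sqrt(13) ≈ -147.83*I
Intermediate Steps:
O(l, m) = l + m
t(z) = -41 (t(z) = -5 + (-2 - 4)*6 = -5 - 6*6 = -5 - 36 = -41)
t(5)*f(V) = -41*sqrt(-5 - 8) = -41*I*sqrt(13)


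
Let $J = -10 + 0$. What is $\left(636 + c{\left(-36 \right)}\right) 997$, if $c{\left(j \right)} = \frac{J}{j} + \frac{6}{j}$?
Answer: $\frac{5707825}{9} \approx 6.342 \cdot 10^{5}$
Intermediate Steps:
$J = -10$
$c{\left(j \right)} = - \frac{4}{j}$ ($c{\left(j \right)} = - \frac{10}{j} + \frac{6}{j} = - \frac{4}{j}$)
$\left(636 + c{\left(-36 \right)}\right) 997 = \left(636 - \frac{4}{-36}\right) 997 = \left(636 - - \frac{1}{9}\right) 997 = \left(636 + \frac{1}{9}\right) 997 = \frac{5725}{9} \cdot 997 = \frac{5707825}{9}$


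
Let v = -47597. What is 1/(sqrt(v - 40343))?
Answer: -I*sqrt(21985)/43970 ≈ -0.0033721*I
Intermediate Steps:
1/(sqrt(v - 40343)) = 1/(sqrt(-47597 - 40343)) = 1/(sqrt(-87940)) = 1/(2*I*sqrt(21985)) = -I*sqrt(21985)/43970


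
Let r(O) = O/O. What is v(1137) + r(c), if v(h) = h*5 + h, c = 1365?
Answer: 6823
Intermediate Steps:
v(h) = 6*h (v(h) = 5*h + h = 6*h)
r(O) = 1
v(1137) + r(c) = 6*1137 + 1 = 6822 + 1 = 6823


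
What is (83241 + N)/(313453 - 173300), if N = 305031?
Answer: 388272/140153 ≈ 2.7703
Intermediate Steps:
(83241 + N)/(313453 - 173300) = (83241 + 305031)/(313453 - 173300) = 388272/140153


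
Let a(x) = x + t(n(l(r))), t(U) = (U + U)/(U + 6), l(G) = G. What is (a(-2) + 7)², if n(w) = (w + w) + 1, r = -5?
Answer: 121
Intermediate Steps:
n(w) = 1 + 2*w (n(w) = 2*w + 1 = 1 + 2*w)
t(U) = 2*U/(6 + U) (t(U) = (2*U)/(6 + U) = 2*U/(6 + U))
a(x) = 6 + x (a(x) = x + 2*(1 + 2*(-5))/(6 + (1 + 2*(-5))) = x + 2*(1 - 10)/(6 + (1 - 10)) = x + 2*(-9)/(6 - 9) = x + 2*(-9)/(-3) = x + 2*(-9)*(-⅓) = x + 6 = 6 + x)
(a(-2) + 7)² = ((6 - 2) + 7)² = (4 + 7)² = 11² = 121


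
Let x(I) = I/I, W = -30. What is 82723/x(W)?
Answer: 82723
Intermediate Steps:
x(I) = 1
82723/x(W) = 82723/1 = 82723*1 = 82723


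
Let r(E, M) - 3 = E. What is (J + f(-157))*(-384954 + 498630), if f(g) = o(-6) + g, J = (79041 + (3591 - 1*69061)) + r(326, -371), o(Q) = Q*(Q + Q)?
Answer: 1570433940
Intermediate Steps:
r(E, M) = 3 + E
o(Q) = 2*Q**2 (o(Q) = Q*(2*Q) = 2*Q**2)
J = 13900 (J = (79041 + (3591 - 1*69061)) + (3 + 326) = (79041 + (3591 - 69061)) + 329 = (79041 - 65470) + 329 = 13571 + 329 = 13900)
f(g) = 72 + g (f(g) = 2*(-6)**2 + g = 2*36 + g = 72 + g)
(J + f(-157))*(-384954 + 498630) = (13900 + (72 - 157))*(-384954 + 498630) = (13900 - 85)*113676 = 13815*113676 = 1570433940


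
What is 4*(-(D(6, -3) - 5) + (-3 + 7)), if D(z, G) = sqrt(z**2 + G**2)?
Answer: 36 - 12*sqrt(5) ≈ 9.1672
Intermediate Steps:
D(z, G) = sqrt(G**2 + z**2)
4*(-(D(6, -3) - 5) + (-3 + 7)) = 4*(-(sqrt((-3)**2 + 6**2) - 5) + (-3 + 7)) = 4*(-(sqrt(9 + 36) - 5) + 4) = 4*(-(sqrt(45) - 5) + 4) = 4*(-(3*sqrt(5) - 5) + 4) = 4*(-(-5 + 3*sqrt(5)) + 4) = 4*((5 - 3*sqrt(5)) + 4) = 4*(9 - 3*sqrt(5)) = 36 - 12*sqrt(5)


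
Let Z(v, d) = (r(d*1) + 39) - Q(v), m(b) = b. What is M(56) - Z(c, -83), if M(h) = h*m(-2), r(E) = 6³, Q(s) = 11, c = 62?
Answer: -356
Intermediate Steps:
r(E) = 216
M(h) = -2*h (M(h) = h*(-2) = -2*h)
Z(v, d) = 244 (Z(v, d) = (216 + 39) - 1*11 = 255 - 11 = 244)
M(56) - Z(c, -83) = -2*56 - 1*244 = -112 - 244 = -356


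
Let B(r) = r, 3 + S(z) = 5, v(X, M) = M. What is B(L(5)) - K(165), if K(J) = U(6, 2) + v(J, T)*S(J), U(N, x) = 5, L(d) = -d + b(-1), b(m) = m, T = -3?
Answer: -5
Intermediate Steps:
S(z) = 2 (S(z) = -3 + 5 = 2)
L(d) = -1 - d (L(d) = -d - 1 = -1 - d)
K(J) = -1 (K(J) = 5 - 3*2 = 5 - 6 = -1)
B(L(5)) - K(165) = (-1 - 1*5) - 1*(-1) = (-1 - 5) + 1 = -6 + 1 = -5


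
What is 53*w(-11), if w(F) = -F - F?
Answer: 1166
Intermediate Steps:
w(F) = -2*F
53*w(-11) = 53*(-2*(-11)) = 53*22 = 1166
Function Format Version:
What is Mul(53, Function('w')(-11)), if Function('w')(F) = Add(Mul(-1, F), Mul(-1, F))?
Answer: 1166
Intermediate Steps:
Function('w')(F) = Mul(-2, F)
Mul(53, Function('w')(-11)) = Mul(53, Mul(-2, -11)) = Mul(53, 22) = 1166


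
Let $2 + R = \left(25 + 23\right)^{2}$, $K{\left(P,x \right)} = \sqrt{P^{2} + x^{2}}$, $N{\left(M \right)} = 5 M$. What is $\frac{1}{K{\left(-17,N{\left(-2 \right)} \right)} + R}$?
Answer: $\frac{2302}{5298815} - \frac{\sqrt{389}}{5298815} \approx 0.00043071$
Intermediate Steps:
$R = 2302$ ($R = -2 + \left(25 + 23\right)^{2} = -2 + 48^{2} = -2 + 2304 = 2302$)
$\frac{1}{K{\left(-17,N{\left(-2 \right)} \right)} + R} = \frac{1}{\sqrt{\left(-17\right)^{2} + \left(5 \left(-2\right)\right)^{2}} + 2302} = \frac{1}{\sqrt{289 + \left(-10\right)^{2}} + 2302} = \frac{1}{\sqrt{289 + 100} + 2302} = \frac{1}{\sqrt{389} + 2302} = \frac{1}{2302 + \sqrt{389}}$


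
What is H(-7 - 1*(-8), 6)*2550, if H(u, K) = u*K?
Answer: 15300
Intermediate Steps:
H(u, K) = K*u
H(-7 - 1*(-8), 6)*2550 = (6*(-7 - 1*(-8)))*2550 = (6*(-7 + 8))*2550 = (6*1)*2550 = 6*2550 = 15300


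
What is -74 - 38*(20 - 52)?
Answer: 1142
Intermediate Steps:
-74 - 38*(20 - 52) = -74 - 38*(-32) = -74 + 1216 = 1142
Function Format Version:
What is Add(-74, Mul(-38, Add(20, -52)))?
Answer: 1142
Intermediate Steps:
Add(-74, Mul(-38, Add(20, -52))) = Add(-74, Mul(-38, -32)) = Add(-74, 1216) = 1142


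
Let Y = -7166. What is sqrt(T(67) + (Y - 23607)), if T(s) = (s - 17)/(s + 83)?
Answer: I*sqrt(276954)/3 ≈ 175.42*I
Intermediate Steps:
T(s) = (-17 + s)/(83 + s)
sqrt(T(67) + (Y - 23607)) = sqrt((-17 + 67)/(83 + 67) + (-7166 - 23607)) = sqrt(50/150 - 30773) = sqrt((1/150)*50 - 30773) = sqrt(1/3 - 30773) = sqrt(-92318/3) = I*sqrt(276954)/3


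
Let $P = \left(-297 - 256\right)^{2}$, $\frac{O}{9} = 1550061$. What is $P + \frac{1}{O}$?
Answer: $\frac{4266203439142}{13950549} \approx 3.0581 \cdot 10^{5}$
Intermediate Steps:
$O = 13950549$ ($O = 9 \cdot 1550061 = 13950549$)
$P = 305809$ ($P = \left(-553\right)^{2} = 305809$)
$P + \frac{1}{O} = 305809 + \frac{1}{13950549} = \frac{4266203439142}{13950549}$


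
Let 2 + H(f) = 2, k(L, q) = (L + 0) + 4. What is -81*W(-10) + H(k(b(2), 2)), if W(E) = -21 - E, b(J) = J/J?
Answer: 891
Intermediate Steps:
b(J) = 1
k(L, q) = 4 + L (k(L, q) = L + 4 = 4 + L)
H(f) = 0 (H(f) = -2 + 2 = 0)
-81*W(-10) + H(k(b(2), 2)) = -81*(-21 - 1*(-10)) + 0 = -81*(-21 + 10) + 0 = -81*(-11) + 0 = 891 + 0 = 891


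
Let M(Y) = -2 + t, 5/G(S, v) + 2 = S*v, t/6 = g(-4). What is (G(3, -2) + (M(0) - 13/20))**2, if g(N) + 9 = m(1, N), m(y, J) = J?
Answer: 10569001/1600 ≈ 6605.6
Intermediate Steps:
g(N) = -9 + N
t = -78 (t = 6*(-9 - 4) = 6*(-13) = -78)
G(S, v) = 5/(-2 + S*v)
M(Y) = -80 (M(Y) = -2 - 78 = -80)
(G(3, -2) + (M(0) - 13/20))**2 = (5/(-2 + 3*(-2)) + (-80 - 13/20))**2 = (5/(-2 - 6) + (-80 - 13/20))**2 = (5/(-8) + (-80 - 1*13/20))**2 = (5*(-1/8) + (-80 - 13/20))**2 = (-5/8 - 1613/20)**2 = (-3251/40)**2 = 10569001/1600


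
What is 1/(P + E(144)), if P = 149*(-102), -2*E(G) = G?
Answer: -1/15270 ≈ -6.5488e-5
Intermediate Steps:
E(G) = -G/2
P = -15198
1/(P + E(144)) = 1/(-15198 - ½*144) = 1/(-15198 - 72) = 1/(-15270) = -1/15270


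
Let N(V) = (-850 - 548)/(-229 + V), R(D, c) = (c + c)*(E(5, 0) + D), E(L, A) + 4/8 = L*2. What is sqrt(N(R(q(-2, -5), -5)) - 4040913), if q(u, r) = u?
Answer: 3*I*sqrt(2593365214)/76 ≈ 2010.2*I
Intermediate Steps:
E(L, A) = -1/2 + 2*L (E(L, A) = -1/2 + L*2 = -1/2 + 2*L)
R(D, c) = 2*c*(19/2 + D) (R(D, c) = (c + c)*((-1/2 + 2*5) + D) = (2*c)*((-1/2 + 10) + D) = (2*c)*(19/2 + D) = 2*c*(19/2 + D))
N(V) = -1398/(-229 + V)
sqrt(N(R(q(-2, -5), -5)) - 4040913) = sqrt(-1398/(-229 - 5*(19 + 2*(-2))) - 4040913) = sqrt(-1398/(-229 - 5*(19 - 4)) - 4040913) = sqrt(-1398/(-229 - 5*15) - 4040913) = sqrt(-1398/(-229 - 75) - 4040913) = sqrt(-1398/(-304) - 4040913) = sqrt(-1398*(-1/304) - 4040913) = sqrt(699/152 - 4040913) = sqrt(-614218077/152) = 3*I*sqrt(2593365214)/76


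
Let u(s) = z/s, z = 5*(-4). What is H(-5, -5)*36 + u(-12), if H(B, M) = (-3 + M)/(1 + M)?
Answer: 221/3 ≈ 73.667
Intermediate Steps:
H(B, M) = (-3 + M)/(1 + M)
z = -20
u(s) = -20/s
H(-5, -5)*36 + u(-12) = ((-3 - 5)/(1 - 5))*36 - 20/(-12) = (-8/(-4))*36 - 20*(-1/12) = -¼*(-8)*36 + 5/3 = 2*36 + 5/3 = 72 + 5/3 = 221/3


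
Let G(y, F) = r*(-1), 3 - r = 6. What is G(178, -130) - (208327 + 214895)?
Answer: -423219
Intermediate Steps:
r = -3 (r = 3 - 1*6 = 3 - 6 = -3)
G(y, F) = 3 (G(y, F) = -3*(-1) = 3)
G(178, -130) - (208327 + 214895) = 3 - (208327 + 214895) = 3 - 1*423222 = 3 - 423222 = -423219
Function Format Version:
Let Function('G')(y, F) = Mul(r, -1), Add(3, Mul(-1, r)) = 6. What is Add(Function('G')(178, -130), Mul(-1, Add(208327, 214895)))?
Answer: -423219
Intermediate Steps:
r = -3 (r = Add(3, Mul(-1, 6)) = Add(3, -6) = -3)
Function('G')(y, F) = 3 (Function('G')(y, F) = Mul(-3, -1) = 3)
Add(Function('G')(178, -130), Mul(-1, Add(208327, 214895))) = Add(3, Mul(-1, Add(208327, 214895))) = Add(3, Mul(-1, 423222)) = Add(3, -423222) = -423219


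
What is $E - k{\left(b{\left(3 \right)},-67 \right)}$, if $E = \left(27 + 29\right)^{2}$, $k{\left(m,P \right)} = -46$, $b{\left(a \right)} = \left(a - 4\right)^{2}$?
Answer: $3182$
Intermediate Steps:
$b{\left(a \right)} = \left(-4 + a\right)^{2}$
$E = 3136$ ($E = 56^{2} = 3136$)
$E - k{\left(b{\left(3 \right)},-67 \right)} = 3136 - -46 = 3136 + 46 = 3182$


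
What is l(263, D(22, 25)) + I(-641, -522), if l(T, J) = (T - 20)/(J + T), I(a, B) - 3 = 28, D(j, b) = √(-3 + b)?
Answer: 81758/2561 - 9*√22/2561 ≈ 31.908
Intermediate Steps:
I(a, B) = 31 (I(a, B) = 3 + 28 = 31)
l(T, J) = (-20 + T)/(J + T)
l(263, D(22, 25)) + I(-641, -522) = (-20 + 263)/(√(-3 + 25) + 263) + 31 = 243/(√22 + 263) + 31 = 243/(263 + √22) + 31 = 31 + 243/(263 + √22)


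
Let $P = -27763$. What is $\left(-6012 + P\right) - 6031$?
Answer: $-39806$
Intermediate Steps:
$\left(-6012 + P\right) - 6031 = \left(-6012 - 27763\right) - 6031 = -33775 - 6031 = -39806$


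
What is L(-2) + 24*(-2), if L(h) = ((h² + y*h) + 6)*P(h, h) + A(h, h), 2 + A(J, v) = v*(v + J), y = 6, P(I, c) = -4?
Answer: -34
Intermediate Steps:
A(J, v) = -2 + v*(J + v) (A(J, v) = -2 + v*(v + J) = -2 + v*(J + v))
L(h) = -26 - 24*h - 2*h² (L(h) = ((h² + 6*h) + 6)*(-4) + (-2 + h² + h*h) = (6 + h² + 6*h)*(-4) + (-2 + h² + h²) = (-24 - 24*h - 4*h²) + (-2 + 2*h²) = -26 - 24*h - 2*h²)
L(-2) + 24*(-2) = (-26 - 24*(-2) - 2*(-2)²) + 24*(-2) = (-26 + 48 - 2*4) - 48 = (-26 + 48 - 8) - 48 = 14 - 48 = -34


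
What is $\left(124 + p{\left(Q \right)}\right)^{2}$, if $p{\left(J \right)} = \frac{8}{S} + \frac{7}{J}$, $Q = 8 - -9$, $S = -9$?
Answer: $\frac{357172201}{23409} \approx 15258.0$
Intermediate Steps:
$Q = 17$ ($Q = 8 + 9 = 17$)
$p{\left(J \right)} = - \frac{8}{9} + \frac{7}{J}$ ($p{\left(J \right)} = \frac{8}{-9} + \frac{7}{J} = 8 \left(- \frac{1}{9}\right) + \frac{7}{J} = - \frac{8}{9} + \frac{7}{J}$)
$\left(124 + p{\left(Q \right)}\right)^{2} = \left(124 - \left(\frac{8}{9} - \frac{7}{17}\right)\right)^{2} = \left(124 + \left(- \frac{8}{9} + 7 \cdot \frac{1}{17}\right)\right)^{2} = \left(124 + \left(- \frac{8}{9} + \frac{7}{17}\right)\right)^{2} = \left(124 - \frac{73}{153}\right)^{2} = \left(\frac{18899}{153}\right)^{2} = \frac{357172201}{23409}$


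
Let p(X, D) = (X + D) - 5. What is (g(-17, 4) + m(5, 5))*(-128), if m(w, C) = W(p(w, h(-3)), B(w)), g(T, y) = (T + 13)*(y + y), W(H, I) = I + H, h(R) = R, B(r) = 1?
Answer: 4352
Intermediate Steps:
p(X, D) = -5 + D + X (p(X, D) = (D + X) - 5 = -5 + D + X)
W(H, I) = H + I
g(T, y) = 2*y*(13 + T) (g(T, y) = (13 + T)*(2*y) = 2*y*(13 + T))
m(w, C) = -7 + w (m(w, C) = (-5 - 3 + w) + 1 = (-8 + w) + 1 = -7 + w)
(g(-17, 4) + m(5, 5))*(-128) = (2*4*(13 - 17) + (-7 + 5))*(-128) = (2*4*(-4) - 2)*(-128) = (-32 - 2)*(-128) = -34*(-128) = 4352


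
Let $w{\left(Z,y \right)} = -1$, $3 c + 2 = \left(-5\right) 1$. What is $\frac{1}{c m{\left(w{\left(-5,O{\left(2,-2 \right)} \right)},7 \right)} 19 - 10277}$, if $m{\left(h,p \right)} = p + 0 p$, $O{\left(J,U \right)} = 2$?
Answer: $- \frac{3}{31762} \approx -9.4453 \cdot 10^{-5}$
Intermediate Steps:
$c = - \frac{7}{3}$ ($c = - \frac{2}{3} + \frac{\left(-5\right) 1}{3} = - \frac{2}{3} + \frac{1}{3} \left(-5\right) = - \frac{2}{3} - \frac{5}{3} = - \frac{7}{3} \approx -2.3333$)
$m{\left(h,p \right)} = p$ ($m{\left(h,p \right)} = p + 0 = p$)
$\frac{1}{c m{\left(w{\left(-5,O{\left(2,-2 \right)} \right)},7 \right)} 19 - 10277} = \frac{1}{\left(- \frac{7}{3}\right) 7 \cdot 19 - 10277} = \frac{1}{\left(- \frac{49}{3}\right) 19 - 10277} = \frac{1}{- \frac{931}{3} - 10277} = \frac{1}{- \frac{31762}{3}} = - \frac{3}{31762}$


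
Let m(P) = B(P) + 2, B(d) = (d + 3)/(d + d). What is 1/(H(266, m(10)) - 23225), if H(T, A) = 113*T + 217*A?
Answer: 20/148161 ≈ 0.00013499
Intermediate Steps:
B(d) = (3 + d)/(2*d) (B(d) = (3 + d)/((2*d)) = (3 + d)*(1/(2*d)) = (3 + d)/(2*d))
m(P) = 2 + (3 + P)/(2*P) (m(P) = (3 + P)/(2*P) + 2 = 2 + (3 + P)/(2*P))
1/(H(266, m(10)) - 23225) = 1/((113*266 + 217*((1/2)*(3 + 5*10)/10)) - 23225) = 1/((30058 + 217*((1/2)*(1/10)*(3 + 50))) - 23225) = 1/((30058 + 217*((1/2)*(1/10)*53)) - 23225) = 1/((30058 + 217*(53/20)) - 23225) = 1/((30058 + 11501/20) - 23225) = 1/(612661/20 - 23225) = 1/(148161/20) = 20/148161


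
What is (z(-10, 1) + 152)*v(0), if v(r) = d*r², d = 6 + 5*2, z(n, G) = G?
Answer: 0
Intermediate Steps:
d = 16 (d = 6 + 10 = 16)
v(r) = 16*r²
(z(-10, 1) + 152)*v(0) = (1 + 152)*(16*0²) = 153*(16*0) = 153*0 = 0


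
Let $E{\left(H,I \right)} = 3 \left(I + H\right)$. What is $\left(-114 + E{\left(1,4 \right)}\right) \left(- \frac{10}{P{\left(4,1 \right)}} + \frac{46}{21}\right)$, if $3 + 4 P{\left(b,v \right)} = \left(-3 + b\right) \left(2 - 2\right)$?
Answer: $- \frac{10758}{7} \approx -1536.9$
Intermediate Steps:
$E{\left(H,I \right)} = 3 H + 3 I$ ($E{\left(H,I \right)} = 3 \left(H + I\right) = 3 H + 3 I$)
$P{\left(b,v \right)} = - \frac{3}{4}$ ($P{\left(b,v \right)} = - \frac{3}{4} + \frac{\left(-3 + b\right) \left(2 - 2\right)}{4} = - \frac{3}{4} + \frac{\left(-3 + b\right) 0}{4} = - \frac{3}{4} + \frac{1}{4} \cdot 0 = - \frac{3}{4} + 0 = - \frac{3}{4}$)
$\left(-114 + E{\left(1,4 \right)}\right) \left(- \frac{10}{P{\left(4,1 \right)}} + \frac{46}{21}\right) = \left(-114 + \left(3 \cdot 1 + 3 \cdot 4\right)\right) \left(- \frac{10}{- \frac{3}{4}} + \frac{46}{21}\right) = \left(-114 + \left(3 + 12\right)\right) \left(\left(-10\right) \left(- \frac{4}{3}\right) + 46 \cdot \frac{1}{21}\right) = \left(-114 + 15\right) \left(\frac{40}{3} + \frac{46}{21}\right) = \left(-99\right) \frac{326}{21} = - \frac{10758}{7}$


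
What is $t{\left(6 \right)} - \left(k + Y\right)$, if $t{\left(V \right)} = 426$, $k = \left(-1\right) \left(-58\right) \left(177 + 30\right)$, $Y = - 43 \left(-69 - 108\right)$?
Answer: $-19191$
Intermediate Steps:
$Y = 7611$ ($Y = \left(-43\right) \left(-177\right) = 7611$)
$k = 12006$ ($k = 58 \cdot 207 = 12006$)
$t{\left(6 \right)} - \left(k + Y\right) = 426 - \left(12006 + 7611\right) = 426 - 19617 = -19191$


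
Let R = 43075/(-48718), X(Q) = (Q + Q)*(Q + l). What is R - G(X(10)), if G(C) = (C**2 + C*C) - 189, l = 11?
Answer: -17178545773/48718 ≈ -3.5261e+5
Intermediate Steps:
X(Q) = 2*Q*(11 + Q) (X(Q) = (Q + Q)*(Q + 11) = (2*Q)*(11 + Q) = 2*Q*(11 + Q))
G(C) = -189 + 2*C**2 (G(C) = (C**2 + C**2) - 189 = 2*C**2 - 189 = -189 + 2*C**2)
R = -43075/48718 (R = 43075*(-1/48718) = -43075/48718 ≈ -0.88417)
R - G(X(10)) = -43075/48718 - (-189 + 2*(2*10*(11 + 10))**2) = -43075/48718 - (-189 + 2*(2*10*21)**2) = -43075/48718 - (-189 + 2*420**2) = -43075/48718 - (-189 + 2*176400) = -43075/48718 - (-189 + 352800) = -43075/48718 - 1*352611 = -43075/48718 - 352611 = -17178545773/48718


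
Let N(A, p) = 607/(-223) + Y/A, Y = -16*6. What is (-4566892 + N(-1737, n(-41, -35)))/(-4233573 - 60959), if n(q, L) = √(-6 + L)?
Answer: 589663738681/554497088244 ≈ 1.0634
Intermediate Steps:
Y = -96
N(A, p) = -607/223 - 96/A (N(A, p) = 607/(-223) - 96/A = 607*(-1/223) - 96/A = -607/223 - 96/A)
(-4566892 + N(-1737, n(-41, -35)))/(-4233573 - 60959) = (-4566892 + (-607/223 - 96/(-1737)))/(-4233573 - 60959) = (-4566892 + (-607/223 - 96*(-1/1737)))/(-4294532) = (-4566892 + (-607/223 + 32/579))*(-1/4294532) = (-4566892 - 344317/129117)*(-1/4294532) = -589663738681/129117*(-1/4294532) = 589663738681/554497088244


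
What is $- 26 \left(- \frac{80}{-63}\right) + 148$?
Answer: $\frac{7244}{63} \approx 114.98$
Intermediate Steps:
$- 26 \left(- \frac{80}{-63}\right) + 148 = - 26 \left(\left(-80\right) \left(- \frac{1}{63}\right)\right) + 148 = \left(-26\right) \frac{80}{63} + 148 = - \frac{2080}{63} + 148 = \frac{7244}{63}$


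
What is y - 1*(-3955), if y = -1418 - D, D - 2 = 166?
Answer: 2369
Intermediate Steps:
D = 168 (D = 2 + 166 = 168)
y = -1586 (y = -1418 - 1*168 = -1418 - 168 = -1586)
y - 1*(-3955) = -1586 - 1*(-3955) = -1586 + 3955 = 2369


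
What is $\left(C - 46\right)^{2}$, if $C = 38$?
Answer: $64$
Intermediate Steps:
$\left(C - 46\right)^{2} = \left(38 - 46\right)^{2} = \left(-8\right)^{2} = 64$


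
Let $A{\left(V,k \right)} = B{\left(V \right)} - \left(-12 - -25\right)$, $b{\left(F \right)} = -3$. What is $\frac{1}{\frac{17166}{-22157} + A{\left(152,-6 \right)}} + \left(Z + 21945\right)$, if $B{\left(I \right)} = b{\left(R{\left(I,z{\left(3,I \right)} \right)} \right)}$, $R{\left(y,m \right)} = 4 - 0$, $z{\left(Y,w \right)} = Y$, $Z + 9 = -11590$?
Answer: $\frac{3845358431}{371678} \approx 10346.0$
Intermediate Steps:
$Z = -11599$ ($Z = -9 - 11590 = -11599$)
$R{\left(y,m \right)} = 4$ ($R{\left(y,m \right)} = 4 + 0 = 4$)
$B{\left(I \right)} = -3$
$A{\left(V,k \right)} = -16$ ($A{\left(V,k \right)} = -3 - \left(-12 - -25\right) = -3 - \left(-12 + 25\right) = -3 - 13 = -16$)
$\frac{1}{\frac{17166}{-22157} + A{\left(152,-6 \right)}} + \left(Z + 21945\right) = \frac{1}{\frac{17166}{-22157} - 16} + \left(-11599 + 21945\right) = \frac{1}{17166 \left(- \frac{1}{22157}\right) - 16} + 10346 = \frac{1}{- \frac{17166}{22157} - 16} + 10346 = \frac{1}{- \frac{371678}{22157}} + 10346 = - \frac{22157}{371678} + 10346 = \frac{3845358431}{371678}$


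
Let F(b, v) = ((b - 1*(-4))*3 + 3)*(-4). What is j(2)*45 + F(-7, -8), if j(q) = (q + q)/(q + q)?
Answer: 69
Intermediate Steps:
j(q) = 1 (j(q) = (2*q)/((2*q)) = (2*q)*(1/(2*q)) = 1)
F(b, v) = -60 - 12*b (F(b, v) = ((b + 4)*3 + 3)*(-4) = ((4 + b)*3 + 3)*(-4) = ((12 + 3*b) + 3)*(-4) = (15 + 3*b)*(-4) = -60 - 12*b)
j(2)*45 + F(-7, -8) = 1*45 + (-60 - 12*(-7)) = 45 + (-60 + 84) = 45 + 24 = 69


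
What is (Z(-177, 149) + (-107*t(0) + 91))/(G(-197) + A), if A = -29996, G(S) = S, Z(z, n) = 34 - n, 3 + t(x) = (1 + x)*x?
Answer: -297/30193 ≈ -0.0098367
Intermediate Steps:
t(x) = -3 + x*(1 + x) (t(x) = -3 + (1 + x)*x = -3 + x*(1 + x))
(Z(-177, 149) + (-107*t(0) + 91))/(G(-197) + A) = ((34 - 1*149) + (-107*(-3 + 0 + 0²) + 91))/(-197 - 29996) = ((34 - 149) + (-107*(-3 + 0 + 0) + 91))/(-30193) = (-115 + (-107*(-3) + 91))*(-1/30193) = (-115 + (321 + 91))*(-1/30193) = (-115 + 412)*(-1/30193) = 297*(-1/30193) = -297/30193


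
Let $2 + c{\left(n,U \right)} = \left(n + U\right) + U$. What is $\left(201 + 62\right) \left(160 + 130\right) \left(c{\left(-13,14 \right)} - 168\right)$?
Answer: $-11821850$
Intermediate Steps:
$c{\left(n,U \right)} = -2 + n + 2 U$ ($c{\left(n,U \right)} = -2 + \left(\left(n + U\right) + U\right) = -2 + \left(\left(U + n\right) + U\right) = -2 + \left(n + 2 U\right) = -2 + n + 2 U$)
$\left(201 + 62\right) \left(160 + 130\right) \left(c{\left(-13,14 \right)} - 168\right) = \left(201 + 62\right) \left(160 + 130\right) \left(\left(-2 - 13 + 2 \cdot 14\right) - 168\right) = 263 \cdot 290 \left(\left(-2 - 13 + 28\right) - 168\right) = 76270 \left(13 - 168\right) = 76270 \left(-155\right) = -11821850$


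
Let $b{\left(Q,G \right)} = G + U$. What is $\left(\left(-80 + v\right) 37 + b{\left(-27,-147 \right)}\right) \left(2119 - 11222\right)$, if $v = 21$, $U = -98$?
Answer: $22102084$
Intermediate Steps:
$b{\left(Q,G \right)} = -98 + G$ ($b{\left(Q,G \right)} = G - 98 = -98 + G$)
$\left(\left(-80 + v\right) 37 + b{\left(-27,-147 \right)}\right) \left(2119 - 11222\right) = \left(\left(-80 + 21\right) 37 - 245\right) \left(2119 - 11222\right) = \left(\left(-59\right) 37 - 245\right) \left(-9103\right) = \left(-2183 - 245\right) \left(-9103\right) = \left(-2428\right) \left(-9103\right) = 22102084$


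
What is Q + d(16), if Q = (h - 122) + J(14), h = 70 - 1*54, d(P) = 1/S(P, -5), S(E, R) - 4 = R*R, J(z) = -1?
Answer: -3102/29 ≈ -106.97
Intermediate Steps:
S(E, R) = 4 + R² (S(E, R) = 4 + R*R = 4 + R²)
d(P) = 1/29 (d(P) = 1/(4 + (-5)²) = 1/(4 + 25) = 1/29)
h = 16 (h = 70 - 54 = 16)
Q = -107 (Q = (16 - 122) - 1 = -106 - 1 = -107)
Q + d(16) = -107 + 1/29 = -3102/29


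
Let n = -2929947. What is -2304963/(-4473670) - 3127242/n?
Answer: 6914556048367/4369205331830 ≈ 1.5826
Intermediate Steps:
-2304963/(-4473670) - 3127242/n = -2304963/(-4473670) - 3127242/(-2929947) = -2304963*(-1/4473670) - 3127242*(-1/2929947) = 2304963/4473670 + 1042414/976649 = 6914556048367/4369205331830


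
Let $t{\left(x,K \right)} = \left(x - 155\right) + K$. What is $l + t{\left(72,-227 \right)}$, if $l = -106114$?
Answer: $-106424$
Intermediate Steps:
$t{\left(x,K \right)} = -155 + K + x$ ($t{\left(x,K \right)} = \left(-155 + x\right) + K = -155 + K + x$)
$l + t{\left(72,-227 \right)} = -106114 - 310 = -106424$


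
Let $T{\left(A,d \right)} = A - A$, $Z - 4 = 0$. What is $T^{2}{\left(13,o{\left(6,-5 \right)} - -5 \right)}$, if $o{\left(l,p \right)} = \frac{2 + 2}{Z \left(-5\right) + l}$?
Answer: $0$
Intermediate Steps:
$Z = 4$ ($Z = 4 + 0 = 4$)
$o{\left(l,p \right)} = \frac{4}{-20 + l}$ ($o{\left(l,p \right)} = \frac{2 + 2}{4 \left(-5\right) + l} = \frac{4}{-20 + l}$)
$T{\left(A,d \right)} = 0$
$T^{2}{\left(13,o{\left(6,-5 \right)} - -5 \right)} = 0^{2} = 0$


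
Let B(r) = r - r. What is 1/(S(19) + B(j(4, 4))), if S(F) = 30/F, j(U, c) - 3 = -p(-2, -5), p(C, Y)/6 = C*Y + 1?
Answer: 19/30 ≈ 0.63333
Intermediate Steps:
p(C, Y) = 6 + 6*C*Y (p(C, Y) = 6*(C*Y + 1) = 6*(1 + C*Y) = 6 + 6*C*Y)
j(U, c) = -63 (j(U, c) = 3 - (6 + 6*(-2)*(-5)) = 3 - (6 + 60) = 3 - 1*66 = 3 - 66 = -63)
B(r) = 0
1/(S(19) + B(j(4, 4))) = 1/(30/19 + 0) = 1/(30/19) = 19/30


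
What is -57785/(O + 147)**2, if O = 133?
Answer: -1651/2240 ≈ -0.73705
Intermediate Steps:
-57785/(O + 147)**2 = -57785/(133 + 147)**2 = -57785/(280**2) = -57785/78400 = -57785*1/78400 = -1651/2240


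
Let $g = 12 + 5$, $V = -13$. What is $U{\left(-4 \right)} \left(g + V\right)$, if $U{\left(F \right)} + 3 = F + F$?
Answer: $-44$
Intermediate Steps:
$U{\left(F \right)} = -3 + 2 F$ ($U{\left(F \right)} = -3 + \left(F + F\right) = -3 + 2 F$)
$g = 17$
$U{\left(-4 \right)} \left(g + V\right) = \left(-3 + 2 \left(-4\right)\right) \left(17 - 13\right) = \left(-3 - 8\right) 4 = \left(-11\right) 4 = -44$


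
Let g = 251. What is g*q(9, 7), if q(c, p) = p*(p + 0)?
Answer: 12299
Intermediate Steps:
q(c, p) = p² (q(c, p) = p*p = p²)
g*q(9, 7) = 251*7² = 251*49 = 12299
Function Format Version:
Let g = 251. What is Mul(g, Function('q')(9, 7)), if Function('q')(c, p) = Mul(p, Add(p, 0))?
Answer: 12299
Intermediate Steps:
Function('q')(c, p) = Pow(p, 2) (Function('q')(c, p) = Mul(p, p) = Pow(p, 2))
Mul(g, Function('q')(9, 7)) = Mul(251, Pow(7, 2)) = Mul(251, 49) = 12299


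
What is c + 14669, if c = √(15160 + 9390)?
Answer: 14669 + 5*√982 ≈ 14826.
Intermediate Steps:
c = 5*√982 (c = √24550 = 5*√982 ≈ 156.68)
c + 14669 = 5*√982 + 14669 = 14669 + 5*√982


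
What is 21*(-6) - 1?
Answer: -127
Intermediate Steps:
21*(-6) - 1 = -126 - 1 = -127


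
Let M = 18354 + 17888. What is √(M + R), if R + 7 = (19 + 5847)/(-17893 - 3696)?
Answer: 3*√1876495607929/21589 ≈ 190.35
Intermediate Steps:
M = 36242
R = -156989/21589 (R = -7 + (19 + 5847)/(-17893 - 3696) = -7 + 5866/(-21589) = -7 + 5866*(-1/21589) = -7 - 5866/21589 = -156989/21589 ≈ -7.2717)
√(M + R) = √(36242 - 156989/21589) = √(782271549/21589) = 3*√1876495607929/21589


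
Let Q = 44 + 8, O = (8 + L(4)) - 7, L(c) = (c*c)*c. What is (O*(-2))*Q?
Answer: -6760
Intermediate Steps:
L(c) = c**3 (L(c) = c**2*c = c**3)
O = 65 (O = (8 + 4**3) - 7 = (8 + 64) - 7 = 72 - 7 = 65)
Q = 52
(O*(-2))*Q = (65*(-2))*52 = -130*52 = -6760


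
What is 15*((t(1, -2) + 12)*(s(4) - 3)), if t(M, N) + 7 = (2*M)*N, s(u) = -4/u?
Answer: -60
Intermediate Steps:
t(M, N) = -7 + 2*M*N (t(M, N) = -7 + (2*M)*N = -7 + 2*M*N)
15*((t(1, -2) + 12)*(s(4) - 3)) = 15*(((-7 + 2*1*(-2)) + 12)*(-4/4 - 3)) = 15*(((-7 - 4) + 12)*(-4*¼ - 3)) = 15*((-11 + 12)*(-1 - 3)) = 15*(1*(-4)) = 15*(-4) = -60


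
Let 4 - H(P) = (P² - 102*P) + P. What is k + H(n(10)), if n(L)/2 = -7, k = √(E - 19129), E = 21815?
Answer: -1606 + √2686 ≈ -1554.2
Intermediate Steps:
k = √2686 (k = √(21815 - 19129) = √2686 ≈ 51.827)
n(L) = -14 (n(L) = 2*(-7) = -14)
H(P) = 4 - P² + 101*P (H(P) = 4 - ((P² - 102*P) + P) = 4 - (P² - 101*P) = 4 + (-P² + 101*P) = 4 - P² + 101*P)
k + H(n(10)) = √2686 + (4 - 1*(-14)² + 101*(-14)) = √2686 + (4 - 1*196 - 1414) = √2686 + (4 - 196 - 1414) = √2686 - 1606 = -1606 + √2686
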